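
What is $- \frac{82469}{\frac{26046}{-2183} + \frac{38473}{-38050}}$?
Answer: $\frac{6850134917350}{1075036859} \approx 6372.0$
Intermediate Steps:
$- \frac{82469}{\frac{26046}{-2183} + \frac{38473}{-38050}} = - \frac{82469}{26046 \left(- \frac{1}{2183}\right) + 38473 \left(- \frac{1}{38050}\right)} = - \frac{82469}{- \frac{26046}{2183} - \frac{38473}{38050}} = - \frac{82469}{- \frac{1075036859}{83063150}} = \left(-82469\right) \left(- \frac{83063150}{1075036859}\right) = \frac{6850134917350}{1075036859}$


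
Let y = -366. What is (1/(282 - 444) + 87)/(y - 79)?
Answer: -14093/72090 ≈ -0.19549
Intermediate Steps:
(1/(282 - 444) + 87)/(y - 79) = (1/(282 - 444) + 87)/(-366 - 79) = (1/(-162) + 87)/(-445) = (-1/162 + 87)*(-1/445) = (14093/162)*(-1/445) = -14093/72090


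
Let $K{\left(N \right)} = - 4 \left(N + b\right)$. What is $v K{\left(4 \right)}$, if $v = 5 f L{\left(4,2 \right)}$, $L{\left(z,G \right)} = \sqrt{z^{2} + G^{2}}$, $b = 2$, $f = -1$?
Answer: $240 \sqrt{5} \approx 536.66$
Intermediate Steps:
$L{\left(z,G \right)} = \sqrt{G^{2} + z^{2}}$
$v = - 10 \sqrt{5}$ ($v = 5 \left(-1\right) \sqrt{2^{2} + 4^{2}} = - 5 \sqrt{4 + 16} = - 5 \sqrt{20} = - 5 \cdot 2 \sqrt{5} = - 10 \sqrt{5} \approx -22.361$)
$K{\left(N \right)} = -8 - 4 N$ ($K{\left(N \right)} = - 4 \left(N + 2\right) = - 4 \left(2 + N\right) = -8 - 4 N$)
$v K{\left(4 \right)} = - 10 \sqrt{5} \left(-8 - 16\right) = - 10 \sqrt{5} \left(-24\right) = 240 \sqrt{5}$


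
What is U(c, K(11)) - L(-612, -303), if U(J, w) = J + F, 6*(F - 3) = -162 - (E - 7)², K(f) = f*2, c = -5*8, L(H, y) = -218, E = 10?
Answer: 305/2 ≈ 152.50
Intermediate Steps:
c = -40
K(f) = 2*f
F = -51/2 (F = 3 + (-162 - (10 - 7)²)/6 = 3 + (-162 - 1*3²)/6 = 3 + (-162 - 1*9)/6 = 3 + (-162 - 9)/6 = 3 + (⅙)*(-171) = 3 - 57/2 = -51/2 ≈ -25.500)
U(J, w) = -51/2 + J (U(J, w) = J - 51/2 = -51/2 + J)
U(c, K(11)) - L(-612, -303) = (-51/2 - 40) - 1*(-218) = -131/2 + 218 = 305/2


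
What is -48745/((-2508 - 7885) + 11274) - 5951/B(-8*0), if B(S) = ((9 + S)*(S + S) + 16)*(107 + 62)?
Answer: -137049311/2382224 ≈ -57.530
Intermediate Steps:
B(S) = 2704 + 338*S*(9 + S) (B(S) = ((9 + S)*(2*S) + 16)*169 = (2*S*(9 + S) + 16)*169 = (16 + 2*S*(9 + S))*169 = 2704 + 338*S*(9 + S))
-48745/((-2508 - 7885) + 11274) - 5951/B(-8*0) = -48745/((-2508 - 7885) + 11274) - 5951/(2704 + 338*(-8*0)**2 + 3042*(-8*0)) = -48745/(-10393 + 11274) - 5951/(2704 + 338*0**2 + 3042*0) = -48745/881 - 5951/(2704 + 338*0 + 0) = -48745*1/881 - 5951/(2704 + 0 + 0) = -48745/881 - 5951/2704 = -137049311/2382224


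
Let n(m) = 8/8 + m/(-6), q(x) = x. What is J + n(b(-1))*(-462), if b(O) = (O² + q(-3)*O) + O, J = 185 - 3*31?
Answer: -139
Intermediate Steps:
J = 92 (J = 185 - 93 = 92)
b(O) = O² - 2*O (b(O) = (O² - 3*O) + O = O² - 2*O)
n(m) = 1 - m/6 (n(m) = 8*(⅛) + m*(-⅙) = 1 - m/6)
J + n(b(-1))*(-462) = 92 + (1 - (-1)*(-2 - 1)/6)*(-462) = 92 + (1 - (-1)*(-3)/6)*(-462) = 92 + (1 - ⅙*3)*(-462) = 92 + (1 - ½)*(-462) = 92 + (½)*(-462) = 92 - 231 = -139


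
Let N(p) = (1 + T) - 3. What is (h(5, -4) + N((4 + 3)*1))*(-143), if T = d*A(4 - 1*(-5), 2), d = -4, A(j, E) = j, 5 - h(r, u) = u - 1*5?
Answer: 3432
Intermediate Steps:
h(r, u) = 10 - u (h(r, u) = 5 - (u - 1*5) = 5 - (u - 5) = 5 - (-5 + u) = 5 + (5 - u) = 10 - u)
T = -36 (T = -4*(4 - 1*(-5)) = -4*(4 + 5) = -4*9 = -36)
N(p) = -38 (N(p) = (1 - 36) - 3 = -35 - 3 = -38)
(h(5, -4) + N((4 + 3)*1))*(-143) = ((10 - 1*(-4)) - 38)*(-143) = ((10 + 4) - 38)*(-143) = (14 - 38)*(-143) = -24*(-143) = 3432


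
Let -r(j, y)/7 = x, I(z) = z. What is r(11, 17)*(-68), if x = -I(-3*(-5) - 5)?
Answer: -4760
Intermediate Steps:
x = -10 (x = -(-3*(-5) - 5) = -(15 - 5) = -1*10 = -10)
r(j, y) = 70 (r(j, y) = -7*(-10) = 70)
r(11, 17)*(-68) = 70*(-68) = -4760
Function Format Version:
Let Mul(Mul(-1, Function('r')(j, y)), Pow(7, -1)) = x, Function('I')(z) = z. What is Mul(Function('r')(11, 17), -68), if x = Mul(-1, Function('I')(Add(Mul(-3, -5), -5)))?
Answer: -4760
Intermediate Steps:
x = -10 (x = Mul(-1, Add(Mul(-3, -5), -5)) = Mul(-1, Add(15, -5)) = Mul(-1, 10) = -10)
Function('r')(j, y) = 70 (Function('r')(j, y) = Mul(-7, -10) = 70)
Mul(Function('r')(11, 17), -68) = Mul(70, -68) = -4760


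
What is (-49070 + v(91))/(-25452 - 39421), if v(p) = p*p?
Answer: 40789/64873 ≈ 0.62875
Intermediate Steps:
v(p) = p²
(-49070 + v(91))/(-25452 - 39421) = (-49070 + 91²)/(-25452 - 39421) = (-49070 + 8281)/(-64873) = -40789*(-1/64873) = 40789/64873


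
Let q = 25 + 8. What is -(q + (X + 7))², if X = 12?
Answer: -2704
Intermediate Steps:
q = 33
-(q + (X + 7))² = -(33 + (12 + 7))² = -(33 + 19)² = -1*52² = -1*2704 = -2704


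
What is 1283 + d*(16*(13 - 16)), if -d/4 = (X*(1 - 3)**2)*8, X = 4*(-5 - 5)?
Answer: -244477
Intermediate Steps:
X = -40 (X = 4*(-10) = -40)
d = 5120 (d = -4*(-40*(1 - 3)**2)*8 = -4*(-40*(-2)**2)*8 = -4*(-40*4)*8 = -(-640)*8 = -4*(-1280) = 5120)
1283 + d*(16*(13 - 16)) = 1283 + 5120*(16*(13 - 16)) = 1283 + 5120*(16*(-3)) = 1283 + 5120*(-48) = 1283 - 245760 = -244477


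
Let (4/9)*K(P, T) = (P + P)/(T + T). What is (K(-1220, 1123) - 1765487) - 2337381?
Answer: -4607523509/1123 ≈ -4.1029e+6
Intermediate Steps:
K(P, T) = 9*P/(4*T) (K(P, T) = 9*((P + P)/(T + T))/4 = 9*((2*P)/((2*T)))/4 = 9*((2*P)*(1/(2*T)))/4 = 9*(P/T)/4 = 9*P/(4*T))
(K(-1220, 1123) - 1765487) - 2337381 = ((9/4)*(-1220)/1123 - 1765487) - 2337381 = ((9/4)*(-1220)*(1/1123) - 1765487) - 2337381 = (-2745/1123 - 1765487) - 2337381 = -1982644646/1123 - 2337381 = -4607523509/1123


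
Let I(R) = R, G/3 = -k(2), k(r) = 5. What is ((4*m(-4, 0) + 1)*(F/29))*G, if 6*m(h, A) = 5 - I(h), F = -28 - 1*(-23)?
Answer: 525/29 ≈ 18.103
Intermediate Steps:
F = -5 (F = -28 + 23 = -5)
G = -15 (G = 3*(-1*5) = 3*(-5) = -15)
m(h, A) = ⅚ - h/6 (m(h, A) = (5 - h)/6 = ⅚ - h/6)
((4*m(-4, 0) + 1)*(F/29))*G = ((4*(⅚ - ⅙*(-4)) + 1)*(-5/29))*(-15) = ((4*(⅚ + ⅔) + 1)*(-5*1/29))*(-15) = ((4*(3/2) + 1)*(-5/29))*(-15) = ((6 + 1)*(-5/29))*(-15) = (7*(-5/29))*(-15) = -35/29*(-15) = 525/29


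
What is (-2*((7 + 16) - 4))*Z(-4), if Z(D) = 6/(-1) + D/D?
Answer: 190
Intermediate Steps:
Z(D) = -5 (Z(D) = 6*(-1) + 1 = -6 + 1 = -5)
(-2*((7 + 16) - 4))*Z(-4) = -2*((7 + 16) - 4)*(-5) = -2*(23 - 4)*(-5) = -2*19*(-5) = -38*(-5) = 190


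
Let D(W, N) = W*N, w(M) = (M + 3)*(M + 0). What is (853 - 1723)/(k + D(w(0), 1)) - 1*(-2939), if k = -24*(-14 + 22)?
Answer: 94193/32 ≈ 2943.5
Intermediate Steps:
w(M) = M*(3 + M) (w(M) = (3 + M)*M = M*(3 + M))
k = -192 (k = -24*8 = -192)
D(W, N) = N*W
(853 - 1723)/(k + D(w(0), 1)) - 1*(-2939) = (853 - 1723)/(-192 + 1*(0*(3 + 0))) - 1*(-2939) = -870/(-192 + 1*(0*3)) + 2939 = -870/(-192 + 1*0) + 2939 = -870/(-192 + 0) + 2939 = -870/(-192) + 2939 = -870*(-1/192) + 2939 = 145/32 + 2939 = 94193/32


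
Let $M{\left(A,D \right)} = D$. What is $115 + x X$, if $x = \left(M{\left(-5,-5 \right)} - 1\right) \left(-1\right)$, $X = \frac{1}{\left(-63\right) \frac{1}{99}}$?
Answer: $\frac{739}{7} \approx 105.57$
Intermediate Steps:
$X = - \frac{11}{7}$ ($X = \frac{1}{\left(-63\right) \frac{1}{99}} = \frac{1}{- \frac{7}{11}} = - \frac{11}{7} \approx -1.5714$)
$x = 6$ ($x = \left(-5 - 1\right) \left(-1\right) = \left(-6\right) \left(-1\right) = 6$)
$115 + x X = 115 + 6 \left(- \frac{11}{7}\right) = 115 - \frac{66}{7} = \frac{739}{7}$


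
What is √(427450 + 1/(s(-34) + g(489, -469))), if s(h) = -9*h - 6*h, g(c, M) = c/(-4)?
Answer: √1028274153654/1551 ≈ 653.80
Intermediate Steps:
g(c, M) = -c/4 (g(c, M) = c*(-¼) = -c/4)
s(h) = -15*h
√(427450 + 1/(s(-34) + g(489, -469))) = √(427450 + 1/(-15*(-34) - ¼*489)) = √(427450 + 1/(510 - 489/4)) = √(427450 + 1/(1551/4)) = √(427450 + 4/1551) = √(662974954/1551) = √1028274153654/1551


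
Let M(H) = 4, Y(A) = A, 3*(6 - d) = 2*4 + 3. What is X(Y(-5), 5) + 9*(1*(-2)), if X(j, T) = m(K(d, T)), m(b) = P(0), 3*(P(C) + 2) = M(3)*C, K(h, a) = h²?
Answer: -20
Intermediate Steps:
d = 7/3 (d = 6 - (2*4 + 3)/3 = 6 - (8 + 3)/3 = 6 - ⅓*11 = 6 - 11/3 = 7/3 ≈ 2.3333)
P(C) = -2 + 4*C/3 (P(C) = -2 + (4*C)/3 = -2 + 4*C/3)
m(b) = -2 (m(b) = -2 + (4/3)*0 = -2 + 0 = -2)
X(j, T) = -2
X(Y(-5), 5) + 9*(1*(-2)) = -2 + 9*(1*(-2)) = -2 + 9*(-2) = -2 - 18 = -20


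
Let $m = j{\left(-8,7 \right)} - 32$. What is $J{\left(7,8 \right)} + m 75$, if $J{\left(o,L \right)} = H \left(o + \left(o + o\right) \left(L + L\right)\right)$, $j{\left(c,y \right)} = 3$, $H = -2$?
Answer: $-2637$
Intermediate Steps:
$J{\left(o,L \right)} = - 2 o - 8 L o$ ($J{\left(o,L \right)} = - 2 \left(o + \left(o + o\right) \left(L + L\right)\right) = - 2 \left(o + 2 o 2 L\right) = - 2 \left(o + 4 L o\right) = - 2 o - 8 L o$)
$m = -29$ ($m = 3 - 32 = -29$)
$J{\left(7,8 \right)} + m 75 = \left(-2\right) 7 \left(1 + 4 \cdot 8\right) - 2175 = \left(-2\right) 7 \left(1 + 32\right) - 2175 = \left(-2\right) 7 \cdot 33 - 2175 = -462 - 2175 = -2637$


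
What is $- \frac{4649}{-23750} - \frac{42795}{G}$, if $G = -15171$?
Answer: $\frac{362303743}{120103750} \approx 3.0166$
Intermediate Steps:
$- \frac{4649}{-23750} - \frac{42795}{G} = - \frac{4649}{-23750} - \frac{42795}{-15171} = \left(-4649\right) \left(- \frac{1}{23750}\right) - - \frac{14265}{5057} = \frac{4649}{23750} + \frac{14265}{5057} = \frac{362303743}{120103750}$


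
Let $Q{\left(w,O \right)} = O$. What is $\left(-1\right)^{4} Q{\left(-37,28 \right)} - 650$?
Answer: $-622$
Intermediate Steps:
$\left(-1\right)^{4} Q{\left(-37,28 \right)} - 650 = \left(-1\right)^{4} \cdot 28 - 650 = 1 \cdot 28 - 650 = 28 - 650 = -622$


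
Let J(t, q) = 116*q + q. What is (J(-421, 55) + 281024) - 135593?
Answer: 151866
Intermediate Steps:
J(t, q) = 117*q
(J(-421, 55) + 281024) - 135593 = (117*55 + 281024) - 135593 = (6435 + 281024) - 135593 = 287459 - 135593 = 151866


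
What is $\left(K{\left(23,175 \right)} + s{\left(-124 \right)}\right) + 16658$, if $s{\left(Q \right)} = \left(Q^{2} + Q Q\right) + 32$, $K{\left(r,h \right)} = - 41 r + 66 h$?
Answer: $58049$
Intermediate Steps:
$s{\left(Q \right)} = 32 + 2 Q^{2}$ ($s{\left(Q \right)} = \left(Q^{2} + Q^{2}\right) + 32 = 2 Q^{2} + 32 = 32 + 2 Q^{2}$)
$\left(K{\left(23,175 \right)} + s{\left(-124 \right)}\right) + 16658 = \left(\left(\left(-41\right) 23 + 66 \cdot 175\right) + \left(32 + 2 \left(-124\right)^{2}\right)\right) + 16658 = \left(\left(-943 + 11550\right) + \left(32 + 2 \cdot 15376\right)\right) + 16658 = \left(10607 + \left(32 + 30752\right)\right) + 16658 = \left(10607 + 30784\right) + 16658 = 41391 + 16658 = 58049$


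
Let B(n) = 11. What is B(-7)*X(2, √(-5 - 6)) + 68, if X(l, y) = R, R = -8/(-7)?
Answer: 564/7 ≈ 80.571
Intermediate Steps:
R = 8/7 (R = -8*(-⅐) = 8/7 ≈ 1.1429)
X(l, y) = 8/7
B(-7)*X(2, √(-5 - 6)) + 68 = 11*(8/7) + 68 = 88/7 + 68 = 564/7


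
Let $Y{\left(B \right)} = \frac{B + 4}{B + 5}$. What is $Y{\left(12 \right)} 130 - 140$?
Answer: $- \frac{300}{17} \approx -17.647$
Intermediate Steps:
$Y{\left(B \right)} = \frac{4 + B}{5 + B}$
$Y{\left(12 \right)} 130 - 140 = \frac{4 + 12}{5 + 12} \cdot 130 - 140 = \frac{1}{17} \cdot 16 \cdot 130 - 140 = \frac{16}{17} \cdot 130 - 140 = \frac{2080}{17} - 140 = - \frac{300}{17}$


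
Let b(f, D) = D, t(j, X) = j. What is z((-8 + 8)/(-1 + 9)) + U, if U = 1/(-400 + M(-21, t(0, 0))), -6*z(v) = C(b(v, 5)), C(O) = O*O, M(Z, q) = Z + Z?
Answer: -2764/663 ≈ -4.1689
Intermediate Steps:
M(Z, q) = 2*Z
C(O) = O**2
z(v) = -25/6 (z(v) = -1/6*5**2 = -1/6*25 = -25/6)
U = -1/442 (U = 1/(-400 + 2*(-21)) = 1/(-400 - 42) = 1/(-442) = -1/442 ≈ -0.0022624)
z((-8 + 8)/(-1 + 9)) + U = -25/6 - 1/442 = -2764/663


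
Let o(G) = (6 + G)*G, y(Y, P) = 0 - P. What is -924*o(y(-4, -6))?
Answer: -66528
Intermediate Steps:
y(Y, P) = -P
o(G) = G*(6 + G)
-924*o(y(-4, -6)) = -924*(-1*(-6))*(6 - 1*(-6)) = -5544*(6 + 6) = -5544*12 = -924*72 = -66528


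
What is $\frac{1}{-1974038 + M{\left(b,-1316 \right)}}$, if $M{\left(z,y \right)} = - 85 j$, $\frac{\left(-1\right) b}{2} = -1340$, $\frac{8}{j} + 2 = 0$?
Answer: $- \frac{1}{1973698} \approx -5.0666 \cdot 10^{-7}$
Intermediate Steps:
$j = -4$ ($j = \frac{8}{-2 + 0} = \frac{8}{-2} = 8 \left(- \frac{1}{2}\right) = -4$)
$b = 2680$ ($b = \left(-2\right) \left(-1340\right) = 2680$)
$M{\left(z,y \right)} = 340$ ($M{\left(z,y \right)} = \left(-85\right) \left(-4\right) = 340$)
$\frac{1}{-1974038 + M{\left(b,-1316 \right)}} = \frac{1}{-1974038 + 340} = \frac{1}{-1973698} = - \frac{1}{1973698}$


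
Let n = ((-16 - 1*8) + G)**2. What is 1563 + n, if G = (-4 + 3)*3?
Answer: 2292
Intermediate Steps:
G = -3 (G = -1*3 = -3)
n = 729 (n = ((-16 - 1*8) - 3)**2 = ((-16 - 8) - 3)**2 = (-24 - 3)**2 = (-27)**2 = 729)
1563 + n = 1563 + 729 = 2292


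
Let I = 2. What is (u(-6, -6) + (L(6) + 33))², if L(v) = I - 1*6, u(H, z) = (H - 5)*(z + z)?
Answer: 25921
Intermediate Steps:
u(H, z) = 2*z*(-5 + H) (u(H, z) = (-5 + H)*(2*z) = 2*z*(-5 + H))
L(v) = -4 (L(v) = 2 - 1*6 = 2 - 6 = -4)
(u(-6, -6) + (L(6) + 33))² = (2*(-6)*(-5 - 6) + (-4 + 33))² = (2*(-6)*(-11) + 29)² = (132 + 29)² = 161² = 25921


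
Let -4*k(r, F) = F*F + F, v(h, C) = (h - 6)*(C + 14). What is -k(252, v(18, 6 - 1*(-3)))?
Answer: 19113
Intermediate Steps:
v(h, C) = (-6 + h)*(14 + C)
k(r, F) = -F/4 - F²/4 (k(r, F) = -(F*F + F)/4 = -(F² + F)/4 = -(F + F²)/4 = -F/4 - F²/4)
-k(252, v(18, 6 - 1*(-3))) = -(-1)*(-84 - 6*(6 - 1*(-3)) + 14*18 + (6 - 1*(-3))*18)*(1 + (-84 - 6*(6 - 1*(-3)) + 14*18 + (6 - 1*(-3))*18))/4 = -(-1)*(-84 - 6*(6 + 3) + 252 + (6 + 3)*18)*(1 + (-84 - 6*(6 + 3) + 252 + (6 + 3)*18))/4 = -(-1)*(-84 - 6*9 + 252 + 9*18)*(1 + (-84 - 6*9 + 252 + 9*18))/4 = -(-1)*(-84 - 54 + 252 + 162)*(1 + (-84 - 54 + 252 + 162))/4 = -(-1)*276*(1 + 276)/4 = -(-1)*276*277/4 = -1*(-19113) = 19113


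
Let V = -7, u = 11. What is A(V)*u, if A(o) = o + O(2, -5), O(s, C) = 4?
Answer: -33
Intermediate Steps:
A(o) = 4 + o (A(o) = o + 4 = 4 + o)
A(V)*u = (4 - 7)*11 = -3*11 = -33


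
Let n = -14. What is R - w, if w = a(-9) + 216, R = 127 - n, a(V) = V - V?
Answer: -75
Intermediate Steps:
a(V) = 0
R = 141 (R = 127 - 1*(-14) = 127 + 14 = 141)
w = 216 (w = 0 + 216 = 216)
R - w = 141 - 1*216 = 141 - 216 = -75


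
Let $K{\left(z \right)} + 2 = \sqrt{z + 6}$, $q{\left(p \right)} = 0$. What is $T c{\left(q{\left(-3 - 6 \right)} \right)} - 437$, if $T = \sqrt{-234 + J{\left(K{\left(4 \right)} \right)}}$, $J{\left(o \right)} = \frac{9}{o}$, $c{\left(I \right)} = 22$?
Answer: $-437 + \frac{66 \sqrt{53 - 26 \sqrt{10}}}{\sqrt{-2 + \sqrt{10}}} \approx -437.0 + 330.92 i$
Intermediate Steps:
$K{\left(z \right)} = -2 + \sqrt{6 + z}$ ($K{\left(z \right)} = -2 + \sqrt{z + 6} = -2 + \sqrt{6 + z}$)
$T = \sqrt{-234 + \frac{9}{-2 + \sqrt{10}}}$ ($T = \sqrt{-234 + \frac{9}{-2 + \sqrt{6 + 4}}} = \sqrt{-234 + \frac{9}{-2 + \sqrt{10}}} \approx 15.042 i$)
$T c{\left(q{\left(-3 - 6 \right)} \right)} - 437 = \frac{3 \sqrt{53 - 26 \sqrt{10}}}{\sqrt{-2 + \sqrt{10}}} \cdot 22 - 437 = \frac{66 \sqrt{53 - 26 \sqrt{10}}}{\sqrt{-2 + \sqrt{10}}} - 437 = -437 + \frac{66 \sqrt{53 - 26 \sqrt{10}}}{\sqrt{-2 + \sqrt{10}}}$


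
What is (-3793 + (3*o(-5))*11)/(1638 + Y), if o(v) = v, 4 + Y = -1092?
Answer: -1979/271 ≈ -7.3026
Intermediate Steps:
Y = -1096 (Y = -4 - 1092 = -1096)
(-3793 + (3*o(-5))*11)/(1638 + Y) = (-3793 + (3*(-5))*11)/(1638 - 1096) = (-3793 - 15*11)/542 = (-3793 - 165)*(1/542) = -3958*1/542 = -1979/271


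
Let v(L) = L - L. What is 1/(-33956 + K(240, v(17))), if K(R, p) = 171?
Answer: -1/33785 ≈ -2.9599e-5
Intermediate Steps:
v(L) = 0
1/(-33956 + K(240, v(17))) = 1/(-33956 + 171) = 1/(-33785) = -1/33785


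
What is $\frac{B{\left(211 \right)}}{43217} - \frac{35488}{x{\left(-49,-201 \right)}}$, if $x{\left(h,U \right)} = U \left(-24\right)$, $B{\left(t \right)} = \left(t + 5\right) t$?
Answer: $- \frac{164228284}{26059851} \approx -6.302$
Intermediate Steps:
$B{\left(t \right)} = t \left(5 + t\right)$ ($B{\left(t \right)} = \left(5 + t\right) t = t \left(5 + t\right)$)
$x{\left(h,U \right)} = - 24 U$
$\frac{B{\left(211 \right)}}{43217} - \frac{35488}{x{\left(-49,-201 \right)}} = \frac{211 \left(5 + 211\right)}{43217} - \frac{35488}{\left(-24\right) \left(-201\right)} = 211 \cdot 216 \cdot \frac{1}{43217} - \frac{35488}{4824} = 45576 \cdot \frac{1}{43217} - \frac{4436}{603} = \frac{45576}{43217} - \frac{4436}{603} = - \frac{164228284}{26059851}$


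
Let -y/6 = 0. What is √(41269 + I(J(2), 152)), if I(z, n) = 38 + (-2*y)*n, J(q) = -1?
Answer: 7*√843 ≈ 203.24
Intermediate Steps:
y = 0 (y = -6*0 = 0)
I(z, n) = 38 (I(z, n) = 38 + (-2*0)*n = 38 + 0*n = 38 + 0 = 38)
√(41269 + I(J(2), 152)) = √(41269 + 38) = √41307 = 7*√843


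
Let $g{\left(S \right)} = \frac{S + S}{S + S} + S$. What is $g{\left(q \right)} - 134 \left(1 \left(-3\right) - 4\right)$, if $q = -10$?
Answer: $929$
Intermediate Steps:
$g{\left(S \right)} = 1 + S$ ($g{\left(S \right)} = \frac{2 S}{2 S} + S = 2 S \frac{1}{2 S} + S = 1 + S$)
$g{\left(q \right)} - 134 \left(1 \left(-3\right) - 4\right) = \left(1 - 10\right) - 134 \left(1 \left(-3\right) - 4\right) = -9 - 134 \left(-3 - 4\right) = -9 - -938 = -9 + 938 = 929$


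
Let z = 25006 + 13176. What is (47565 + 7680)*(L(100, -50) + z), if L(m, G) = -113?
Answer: 2103121905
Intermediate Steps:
z = 38182
(47565 + 7680)*(L(100, -50) + z) = (47565 + 7680)*(-113 + 38182) = 55245*38069 = 2103121905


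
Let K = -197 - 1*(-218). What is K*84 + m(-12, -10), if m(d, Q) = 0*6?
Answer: 1764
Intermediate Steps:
K = 21 (K = -197 + 218 = 21)
m(d, Q) = 0
K*84 + m(-12, -10) = 21*84 + 0 = 1764 + 0 = 1764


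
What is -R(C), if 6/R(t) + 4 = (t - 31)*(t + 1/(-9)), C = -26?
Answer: -18/4453 ≈ -0.0040422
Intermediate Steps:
R(t) = 6/(-4 + (-31 + t)*(-⅑ + t)) (R(t) = 6/(-4 + (t - 31)*(t + 1/(-9))) = 6/(-4 + (-31 + t)*(t - ⅑)) = 6/(-4 + (-31 + t)*(-⅑ + t)))
-R(C) = -54/(-5 - 280*(-26) + 9*(-26)²) = -54/(-5 + 7280 + 9*676) = -54/(-5 + 7280 + 6084) = -54/13359 = -1*18/4453 = -18/4453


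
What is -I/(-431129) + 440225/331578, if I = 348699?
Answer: 305414681047/142952891562 ≈ 2.1365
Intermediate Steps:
-I/(-431129) + 440225/331578 = -1*348699/(-431129) + 440225/331578 = -348699*(-1/431129) + 440225*(1/331578) = 348699/431129 + 440225/331578 = 305414681047/142952891562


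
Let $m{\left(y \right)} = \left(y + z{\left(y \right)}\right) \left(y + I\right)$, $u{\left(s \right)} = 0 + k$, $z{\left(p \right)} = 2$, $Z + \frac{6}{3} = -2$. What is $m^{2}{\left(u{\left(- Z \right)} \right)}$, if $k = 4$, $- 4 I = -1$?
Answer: $\frac{2601}{4} \approx 650.25$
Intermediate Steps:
$Z = -4$ ($Z = -2 - 2 = -4$)
$I = \frac{1}{4}$ ($I = \left(- \frac{1}{4}\right) \left(-1\right) = \frac{1}{4} \approx 0.25$)
$u{\left(s \right)} = 4$ ($u{\left(s \right)} = 0 + 4 = 4$)
$m{\left(y \right)} = \left(2 + y\right) \left(\frac{1}{4} + y\right)$ ($m{\left(y \right)} = \left(y + 2\right) \left(y + \frac{1}{4}\right) = \left(2 + y\right) \left(\frac{1}{4} + y\right)$)
$m^{2}{\left(u{\left(- Z \right)} \right)} = \left(\frac{1}{2} + 4^{2} + \frac{9}{4} \cdot 4\right)^{2} = \left(\frac{1}{2} + 16 + 9\right)^{2} = \left(\frac{51}{2}\right)^{2} = \frac{2601}{4}$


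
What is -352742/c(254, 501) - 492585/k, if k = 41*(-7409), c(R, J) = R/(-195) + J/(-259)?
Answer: 5411796560910375/49660459889 ≈ 1.0898e+5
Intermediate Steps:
c(R, J) = -R/195 - J/259 (c(R, J) = R*(-1/195) + J*(-1/259) = -R/195 - J/259)
k = -303769
-352742/c(254, 501) - 492585/k = -352742/(-1/195*254 - 1/259*501) - 492585/(-303769) = -352742/(-254/195 - 501/259) - 492585*(-1/303769) = -352742/(-163481/50505) + 492585/303769 = -352742*(-50505/163481) + 492585/303769 = 17815234710/163481 + 492585/303769 = 5411796560910375/49660459889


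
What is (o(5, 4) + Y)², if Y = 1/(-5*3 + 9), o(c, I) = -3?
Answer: 361/36 ≈ 10.028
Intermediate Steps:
Y = -⅙ (Y = 1/(-15 + 9) = 1/(-6) = -⅙ ≈ -0.16667)
(o(5, 4) + Y)² = (-3 - ⅙)² = (-19/6)² = 361/36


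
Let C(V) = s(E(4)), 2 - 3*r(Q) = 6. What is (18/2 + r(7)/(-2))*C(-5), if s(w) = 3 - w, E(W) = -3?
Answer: 58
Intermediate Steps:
r(Q) = -4/3 (r(Q) = ⅔ - ⅓*6 = ⅔ - 2 = -4/3)
C(V) = 6 (C(V) = 3 - 1*(-3) = 3 + 3 = 6)
(18/2 + r(7)/(-2))*C(-5) = (18/2 - 4/3/(-2))*6 = (18*(½) - 4/3*(-½))*6 = (9 + ⅔)*6 = (29/3)*6 = 58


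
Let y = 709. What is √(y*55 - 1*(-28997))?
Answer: 2*√16998 ≈ 260.75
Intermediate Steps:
√(y*55 - 1*(-28997)) = √(709*55 - 1*(-28997)) = √(38995 + 28997) = √67992 = 2*√16998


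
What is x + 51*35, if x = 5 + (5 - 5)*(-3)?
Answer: 1790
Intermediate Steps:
x = 5 (x = 5 + 0*(-3) = 5 + 0 = 5)
x + 51*35 = 5 + 51*35 = 5 + 1785 = 1790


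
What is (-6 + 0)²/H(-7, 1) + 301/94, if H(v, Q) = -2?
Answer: -1391/94 ≈ -14.798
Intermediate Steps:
(-6 + 0)²/H(-7, 1) + 301/94 = (-6 + 0)²/(-2) + 301/94 = (-6)²*(-½) + 301*(1/94) = 36*(-½) + 301/94 = -18 + 301/94 = -1391/94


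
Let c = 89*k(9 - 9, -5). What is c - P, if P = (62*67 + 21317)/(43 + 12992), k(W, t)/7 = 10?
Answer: 81182579/13035 ≈ 6228.0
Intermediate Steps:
k(W, t) = 70 (k(W, t) = 7*10 = 70)
c = 6230 (c = 89*70 = 6230)
P = 25471/13035 (P = (4154 + 21317)/13035 = 25471*(1/13035) = 25471/13035 ≈ 1.9540)
c - P = 6230 - 1*25471/13035 = 6230 - 25471/13035 = 81182579/13035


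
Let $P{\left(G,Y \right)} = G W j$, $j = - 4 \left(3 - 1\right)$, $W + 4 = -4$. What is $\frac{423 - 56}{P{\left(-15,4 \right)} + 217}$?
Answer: $- \frac{367}{743} \approx -0.49394$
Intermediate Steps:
$W = -8$ ($W = -4 - 4 = -8$)
$j = -8$ ($j = \left(-4\right) 2 = -8$)
$P{\left(G,Y \right)} = 64 G$ ($P{\left(G,Y \right)} = G \left(-8\right) \left(-8\right) = - 8 G \left(-8\right) = 64 G$)
$\frac{423 - 56}{P{\left(-15,4 \right)} + 217} = \frac{423 - 56}{64 \left(-15\right) + 217} = \frac{367}{-960 + 217} = \frac{367}{-743} = 367 \left(- \frac{1}{743}\right) = - \frac{367}{743}$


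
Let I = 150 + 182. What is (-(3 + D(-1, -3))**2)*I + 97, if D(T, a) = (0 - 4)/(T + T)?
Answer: -8203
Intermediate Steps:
I = 332
D(T, a) = -2/T (D(T, a) = -4*1/(2*T) = -2/T)
(-(3 + D(-1, -3))**2)*I + 97 = -(3 - 2/(-1))**2*332 + 97 = -(3 - 2*(-1))**2*332 + 97 = -(3 + 2)**2*332 + 97 = -1*5**2*332 + 97 = -1*25*332 + 97 = -25*332 + 97 = -8300 + 97 = -8203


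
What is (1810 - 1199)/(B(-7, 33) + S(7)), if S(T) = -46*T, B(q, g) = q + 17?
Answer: -47/24 ≈ -1.9583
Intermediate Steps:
B(q, g) = 17 + q
(1810 - 1199)/(B(-7, 33) + S(7)) = (1810 - 1199)/((17 - 7) - 46*7) = 611/(10 - 322) = 611/(-312) = 611*(-1/312) = -47/24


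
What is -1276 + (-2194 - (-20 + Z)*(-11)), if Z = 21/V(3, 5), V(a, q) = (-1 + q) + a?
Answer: -3657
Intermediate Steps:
V(a, q) = -1 + a + q
Z = 3 (Z = 21/(-1 + 3 + 5) = 21/7 = 21*(⅐) = 3)
-1276 + (-2194 - (-20 + Z)*(-11)) = -1276 + (-2194 - (-20 + 3)*(-11)) = -1276 + (-2194 - (-17)*(-11)) = -1276 + (-2194 - 1*187) = -1276 + (-2194 - 187) = -1276 - 2381 = -3657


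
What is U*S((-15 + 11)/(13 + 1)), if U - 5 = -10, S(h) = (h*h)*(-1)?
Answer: 20/49 ≈ 0.40816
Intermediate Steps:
S(h) = -h² (S(h) = h²*(-1) = -h²)
U = -5 (U = 5 - 10 = -5)
U*S((-15 + 11)/(13 + 1)) = -(-5)*((-15 + 11)/(13 + 1))² = -(-5)*(-4/14)² = -(-5)*(-4*1/14)² = -(-5)*(-2/7)² = -(-5)*4/49 = -5*(-4/49) = 20/49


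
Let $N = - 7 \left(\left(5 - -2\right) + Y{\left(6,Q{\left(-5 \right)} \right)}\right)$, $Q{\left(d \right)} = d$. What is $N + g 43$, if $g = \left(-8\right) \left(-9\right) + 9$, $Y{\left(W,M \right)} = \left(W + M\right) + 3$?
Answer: $3406$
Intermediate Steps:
$Y{\left(W,M \right)} = 3 + M + W$ ($Y{\left(W,M \right)} = \left(M + W\right) + 3 = 3 + M + W$)
$g = 81$ ($g = 72 + 9 = 81$)
$N = -77$ ($N = - 7 \left(\left(5 - -2\right) + \left(3 - 5 + 6\right)\right) = - 7 \left(\left(5 + 2\right) + 4\right) = - 7 \left(7 + 4\right) = \left(-7\right) 11 = -77$)
$N + g 43 = -77 + 81 \cdot 43 = -77 + 3483 = 3406$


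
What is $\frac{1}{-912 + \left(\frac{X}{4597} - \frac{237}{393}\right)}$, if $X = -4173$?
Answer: $- \frac{602207}{550122610} \approx -0.0010947$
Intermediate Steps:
$\frac{1}{-912 + \left(\frac{X}{4597} - \frac{237}{393}\right)} = \frac{1}{-912 - \left(\frac{79}{131} + \frac{4173}{4597}\right)} = \frac{1}{-912 - \frac{909826}{602207}} = \frac{1}{- \frac{550122610}{602207}} = - \frac{602207}{550122610}$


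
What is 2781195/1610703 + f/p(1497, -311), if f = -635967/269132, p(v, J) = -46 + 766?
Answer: 19922289571037/11559779194560 ≈ 1.7234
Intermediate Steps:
p(v, J) = 720
f = -635967/269132 (f = -635967*1/269132 = -635967/269132 ≈ -2.3630)
2781195/1610703 + f/p(1497, -311) = 2781195/1610703 - 635967/269132/720 = 2781195*(1/1610703) - 635967/269132*1/720 = 927065/536901 - 70663/21530560 = 19922289571037/11559779194560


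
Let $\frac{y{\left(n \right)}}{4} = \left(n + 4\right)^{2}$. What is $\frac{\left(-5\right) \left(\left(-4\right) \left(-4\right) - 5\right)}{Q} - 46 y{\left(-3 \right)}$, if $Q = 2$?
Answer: $- \frac{423}{2} \approx -211.5$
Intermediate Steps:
$y{\left(n \right)} = 4 \left(4 + n\right)^{2}$ ($y{\left(n \right)} = 4 \left(n + 4\right)^{2} = 4 \left(4 + n\right)^{2}$)
$\frac{\left(-5\right) \left(\left(-4\right) \left(-4\right) - 5\right)}{Q} - 46 y{\left(-3 \right)} = \frac{\left(-5\right) \left(\left(-4\right) \left(-4\right) - 5\right)}{2} - 46 \cdot 4 \left(4 - 3\right)^{2} = - 5 \left(16 - 5\right) \frac{1}{2} - 46 \cdot 4 \cdot 1^{2} = \left(-5\right) 11 \cdot \frac{1}{2} - 46 \cdot 4 \cdot 1 = \left(-55\right) \frac{1}{2} - 184 = - \frac{55}{2} - 184 = - \frac{423}{2}$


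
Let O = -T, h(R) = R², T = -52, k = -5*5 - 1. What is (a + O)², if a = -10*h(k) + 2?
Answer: 44970436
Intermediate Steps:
k = -26 (k = -25 - 1 = -26)
a = -6758 (a = -10*(-26)² + 2 = -10*676 + 2 = -6760 + 2 = -6758)
O = 52 (O = -1*(-52) = 52)
(a + O)² = (-6758 + 52)² = (-6706)² = 44970436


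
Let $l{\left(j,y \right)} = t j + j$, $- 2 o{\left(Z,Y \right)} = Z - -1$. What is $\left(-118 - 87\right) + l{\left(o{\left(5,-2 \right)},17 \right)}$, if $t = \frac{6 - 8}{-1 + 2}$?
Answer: $-202$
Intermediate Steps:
$o{\left(Z,Y \right)} = - \frac{1}{2} - \frac{Z}{2}$ ($o{\left(Z,Y \right)} = - \frac{Z - -1}{2} = - \frac{Z + 1}{2} = - \frac{1 + Z}{2} = - \frac{1}{2} - \frac{Z}{2}$)
$t = -2$ ($t = \frac{6 - 8}{1} = \left(-2\right) 1 = -2$)
$l{\left(j,y \right)} = - j$ ($l{\left(j,y \right)} = - 2 j + j = - j$)
$\left(-118 - 87\right) + l{\left(o{\left(5,-2 \right)},17 \right)} = \left(-118 - 87\right) - \left(- \frac{1}{2} - \frac{5}{2}\right) = -205 - \left(- \frac{1}{2} - \frac{5}{2}\right) = -205 - -3 = -205 + 3 = -202$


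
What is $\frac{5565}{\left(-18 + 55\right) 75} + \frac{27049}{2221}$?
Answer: $\frac{5828056}{410885} \approx 14.184$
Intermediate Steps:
$\frac{5565}{\left(-18 + 55\right) 75} + \frac{27049}{2221} = \frac{5565}{37 \cdot 75} + 27049 \cdot \frac{1}{2221} = \frac{5565}{2775} + \frac{27049}{2221} = 5565 \cdot \frac{1}{2775} + \frac{27049}{2221} = \frac{371}{185} + \frac{27049}{2221} = \frac{5828056}{410885}$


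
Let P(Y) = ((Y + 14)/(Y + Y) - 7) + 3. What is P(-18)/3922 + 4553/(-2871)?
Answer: -616139/388278 ≈ -1.5868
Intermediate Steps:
P(Y) = -4 + (14 + Y)/(2*Y) (P(Y) = ((14 + Y)/((2*Y)) - 7) + 3 = ((14 + Y)*(1/(2*Y)) - 7) + 3 = ((14 + Y)/(2*Y) - 7) + 3 = (-7 + (14 + Y)/(2*Y)) + 3 = -4 + (14 + Y)/(2*Y))
P(-18)/3922 + 4553/(-2871) = (-7/2 + 7/(-18))/3922 + 4553/(-2871) = (-7/2 + 7*(-1/18))*(1/3922) + 4553*(-1/2871) = (-7/2 - 7/18)*(1/3922) - 157/99 = -35/9*1/3922 - 157/99 = -35/35298 - 157/99 = -616139/388278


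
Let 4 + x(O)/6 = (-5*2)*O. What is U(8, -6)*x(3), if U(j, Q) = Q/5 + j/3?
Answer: -1496/5 ≈ -299.20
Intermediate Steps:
x(O) = -24 - 60*O (x(O) = -24 + 6*((-5*2)*O) = -24 + 6*(-10*O) = -24 - 60*O)
U(j, Q) = j/3 + Q/5 (U(j, Q) = Q*(1/5) + j*(1/3) = Q/5 + j/3 = j/3 + Q/5)
U(8, -6)*x(3) = ((1/3)*8 + (1/5)*(-6))*(-24 - 60*3) = (8/3 - 6/5)*(-24 - 180) = (22/15)*(-204) = -1496/5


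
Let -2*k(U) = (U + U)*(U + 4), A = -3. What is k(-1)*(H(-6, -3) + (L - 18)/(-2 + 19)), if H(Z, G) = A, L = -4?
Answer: -219/17 ≈ -12.882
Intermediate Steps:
H(Z, G) = -3
k(U) = -U*(4 + U) (k(U) = -(U + U)*(U + 4)/2 = -2*U*(4 + U)/2 = -U*(4 + U))
k(-1)*(H(-6, -3) + (L - 18)/(-2 + 19)) = (-1*(-1)*(4 - 1))*(-3 + (-4 - 18)/(-2 + 19)) = (-1*(-1)*3)*(-3 - 22/17) = 3*(-3 - 22*1/17) = 3*(-3 - 22/17) = 3*(-73/17) = -219/17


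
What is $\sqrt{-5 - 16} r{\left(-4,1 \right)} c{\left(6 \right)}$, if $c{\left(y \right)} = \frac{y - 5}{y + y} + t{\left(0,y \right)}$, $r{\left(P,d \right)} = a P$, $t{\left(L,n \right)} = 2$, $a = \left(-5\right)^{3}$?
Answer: $\frac{3125 i \sqrt{21}}{3} \approx 4773.5 i$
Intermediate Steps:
$a = -125$
$r{\left(P,d \right)} = - 125 P$
$c{\left(y \right)} = 2 + \frac{-5 + y}{2 y}$ ($c{\left(y \right)} = \frac{y - 5}{y + y} + 2 = \frac{-5 + y}{2 y} + 2 = 2 + \frac{-5 + y}{2 y}$)
$\sqrt{-5 - 16} r{\left(-4,1 \right)} c{\left(6 \right)} = \sqrt{-5 - 16} \left(\left(-125\right) \left(-4\right)\right) \frac{5 \left(-1 + 6\right)}{2 \cdot 6} = \sqrt{-21} \cdot 500 \cdot \frac{5}{2} \cdot \frac{1}{6} \cdot 5 = i \sqrt{21} \cdot 500 \cdot \frac{25}{12} = 500 i \sqrt{21} \cdot \frac{25}{12} = \frac{3125 i \sqrt{21}}{3}$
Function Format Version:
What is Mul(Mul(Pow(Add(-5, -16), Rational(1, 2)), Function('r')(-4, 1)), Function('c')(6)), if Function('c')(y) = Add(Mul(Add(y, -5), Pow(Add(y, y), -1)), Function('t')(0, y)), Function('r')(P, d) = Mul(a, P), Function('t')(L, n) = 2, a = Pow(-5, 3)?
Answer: Mul(Rational(3125, 3), I, Pow(21, Rational(1, 2))) ≈ Mul(4773.5, I)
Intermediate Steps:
a = -125
Function('r')(P, d) = Mul(-125, P)
Function('c')(y) = Add(2, Mul(Rational(1, 2), Pow(y, -1), Add(-5, y))) (Function('c')(y) = Add(Mul(Add(y, -5), Pow(Add(y, y), -1)), 2) = Add(Mul(Add(-5, y), Pow(Mul(2, y), -1)), 2) = Add(Mul(Add(-5, y), Mul(Rational(1, 2), Pow(y, -1))), 2) = Add(Mul(Rational(1, 2), Pow(y, -1), Add(-5, y)), 2) = Add(2, Mul(Rational(1, 2), Pow(y, -1), Add(-5, y))))
Mul(Mul(Pow(Add(-5, -16), Rational(1, 2)), Function('r')(-4, 1)), Function('c')(6)) = Mul(Mul(Pow(Add(-5, -16), Rational(1, 2)), Mul(-125, -4)), Mul(Rational(5, 2), Pow(6, -1), Add(-1, 6))) = Mul(Mul(Pow(-21, Rational(1, 2)), 500), Mul(Rational(5, 2), Rational(1, 6), 5)) = Mul(Mul(Mul(I, Pow(21, Rational(1, 2))), 500), Rational(25, 12)) = Mul(Mul(500, I, Pow(21, Rational(1, 2))), Rational(25, 12)) = Mul(Rational(3125, 3), I, Pow(21, Rational(1, 2)))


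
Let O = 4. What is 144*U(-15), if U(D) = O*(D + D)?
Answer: -17280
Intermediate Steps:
U(D) = 8*D (U(D) = 4*(D + D) = 4*(2*D) = 8*D)
144*U(-15) = 144*(8*(-15)) = 144*(-120) = -17280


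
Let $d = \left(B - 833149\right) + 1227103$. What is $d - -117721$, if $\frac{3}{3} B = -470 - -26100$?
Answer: $537305$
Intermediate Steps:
$B = 25630$ ($B = -470 - -26100 = -470 + 26100 = 25630$)
$d = 419584$ ($d = \left(25630 - 833149\right) + 1227103 = -807519 + 1227103 = 419584$)
$d - -117721 = 419584 - -117721 = 419584 + 117721 = 537305$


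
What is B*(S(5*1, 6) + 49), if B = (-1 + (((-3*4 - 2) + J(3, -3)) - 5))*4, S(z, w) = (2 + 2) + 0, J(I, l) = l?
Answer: -4876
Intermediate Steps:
S(z, w) = 4 (S(z, w) = 4 + 0 = 4)
B = -92 (B = (-1 + (((-3*4 - 2) - 3) - 5))*4 = (-1 + (((-12 - 2) - 3) - 5))*4 = (-1 + ((-14 - 3) - 5))*4 = (-1 + (-17 - 5))*4 = (-1 - 22)*4 = -23*4 = -92)
B*(S(5*1, 6) + 49) = -92*(4 + 49) = -92*53 = -4876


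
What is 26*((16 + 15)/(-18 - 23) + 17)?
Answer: 17316/41 ≈ 422.34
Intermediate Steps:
26*((16 + 15)/(-18 - 23) + 17) = 26*(31/(-41) + 17) = 26*(31*(-1/41) + 17) = 26*(-31/41 + 17) = 26*(666/41) = 17316/41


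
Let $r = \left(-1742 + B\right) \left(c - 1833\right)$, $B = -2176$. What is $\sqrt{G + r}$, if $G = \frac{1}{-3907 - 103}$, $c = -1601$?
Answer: $\frac{\sqrt{216348290397190}}{4010} \approx 3668.0$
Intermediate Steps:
$r = 13454412$ ($r = \left(-1742 - 2176\right) \left(-1601 - 1833\right) = \left(-3918\right) \left(-3434\right) = 13454412$)
$G = - \frac{1}{4010}$ ($G = \frac{1}{-4010} = - \frac{1}{4010} \approx -0.00024938$)
$\sqrt{G + r} = \sqrt{- \frac{1}{4010} + 13454412} = \sqrt{\frac{53952192119}{4010}} = \frac{\sqrt{216348290397190}}{4010}$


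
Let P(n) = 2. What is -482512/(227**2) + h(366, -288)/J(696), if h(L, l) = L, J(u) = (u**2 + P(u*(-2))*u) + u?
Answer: -39120859739/4178177436 ≈ -9.3631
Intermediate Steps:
J(u) = u**2 + 3*u (J(u) = (u**2 + 2*u) + u = u**2 + 3*u)
-482512/(227**2) + h(366, -288)/J(696) = -482512/(227**2) + 366/((696*(3 + 696))) = -482512/51529 + 366/((696*699)) = -482512*1/51529 + 366/486504 = -482512/51529 + 366*(1/486504) = -482512/51529 + 61/81084 = -39120859739/4178177436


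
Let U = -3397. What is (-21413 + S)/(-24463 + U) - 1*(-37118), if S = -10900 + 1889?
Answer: 258534476/6965 ≈ 37119.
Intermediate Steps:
S = -9011
(-21413 + S)/(-24463 + U) - 1*(-37118) = (-21413 - 9011)/(-24463 - 3397) - 1*(-37118) = -30424/(-27860) + 37118 = -30424*(-1/27860) + 37118 = 7606/6965 + 37118 = 258534476/6965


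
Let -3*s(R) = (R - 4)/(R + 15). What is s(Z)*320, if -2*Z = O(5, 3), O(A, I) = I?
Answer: 3520/81 ≈ 43.457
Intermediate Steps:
Z = -3/2 (Z = -½*3 = -3/2 ≈ -1.5000)
s(R) = -(-4 + R)/(3*(15 + R)) (s(R) = -(R - 4)/(3*(R + 15)) = -(-4 + R)/(3*(15 + R)))
s(Z)*320 = ((4 - 1*(-3/2))/(3*(15 - 3/2)))*320 = ((4 + 3/2)/(3*(27/2)))*320 = ((⅓)*(2/27)*(11/2))*320 = (11/81)*320 = 3520/81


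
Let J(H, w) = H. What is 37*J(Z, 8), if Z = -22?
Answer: -814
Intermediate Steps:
37*J(Z, 8) = 37*(-22) = -814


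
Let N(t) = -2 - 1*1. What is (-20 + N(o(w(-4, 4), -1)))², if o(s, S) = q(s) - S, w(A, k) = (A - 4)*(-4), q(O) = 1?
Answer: 529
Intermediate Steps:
w(A, k) = 16 - 4*A (w(A, k) = (-4 + A)*(-4) = 16 - 4*A)
o(s, S) = 1 - S
N(t) = -3 (N(t) = -2 - 1 = -3)
(-20 + N(o(w(-4, 4), -1)))² = (-20 - 3)² = (-23)² = 529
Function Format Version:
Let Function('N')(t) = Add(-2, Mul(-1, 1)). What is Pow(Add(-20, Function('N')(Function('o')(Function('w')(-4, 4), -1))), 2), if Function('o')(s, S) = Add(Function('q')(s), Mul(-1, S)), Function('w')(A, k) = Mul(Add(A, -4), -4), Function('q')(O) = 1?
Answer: 529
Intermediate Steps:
Function('w')(A, k) = Add(16, Mul(-4, A)) (Function('w')(A, k) = Mul(Add(-4, A), -4) = Add(16, Mul(-4, A)))
Function('o')(s, S) = Add(1, Mul(-1, S))
Function('N')(t) = -3 (Function('N')(t) = Add(-2, -1) = -3)
Pow(Add(-20, Function('N')(Function('o')(Function('w')(-4, 4), -1))), 2) = Pow(Add(-20, -3), 2) = Pow(-23, 2) = 529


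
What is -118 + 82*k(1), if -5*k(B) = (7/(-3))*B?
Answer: -1196/15 ≈ -79.733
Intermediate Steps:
k(B) = 7*B/15 (k(B) = -7/(-3)*B/5 = -7*(-⅓)*B/5 = -(-7)*B/15 = 7*B/15)
-118 + 82*k(1) = -118 + 82*((7/15)*1) = -118 + 82*(7/15) = -118 + 574/15 = -1196/15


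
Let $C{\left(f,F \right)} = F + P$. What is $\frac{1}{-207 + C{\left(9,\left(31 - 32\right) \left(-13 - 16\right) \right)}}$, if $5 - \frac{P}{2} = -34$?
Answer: $- \frac{1}{100} \approx -0.01$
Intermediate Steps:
$P = 78$ ($P = 10 - -68 = 10 + 68 = 78$)
$C{\left(f,F \right)} = 78 + F$ ($C{\left(f,F \right)} = F + 78 = 78 + F$)
$\frac{1}{-207 + C{\left(9,\left(31 - 32\right) \left(-13 - 16\right) \right)}} = \frac{1}{-207 + \left(78 + \left(31 - 32\right) \left(-13 - 16\right)\right)} = \frac{1}{-207 + \left(78 - -29\right)} = \frac{1}{-207 + \left(78 + 29\right)} = \frac{1}{-207 + 107} = \frac{1}{-100} = - \frac{1}{100}$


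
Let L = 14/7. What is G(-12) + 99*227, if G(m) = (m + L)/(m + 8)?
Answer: 44951/2 ≈ 22476.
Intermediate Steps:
L = 2 (L = 14*(⅐) = 2)
G(m) = (2 + m)/(8 + m) (G(m) = (m + 2)/(m + 8) = (2 + m)/(8 + m))
G(-12) + 99*227 = (2 - 12)/(8 - 12) + 99*227 = -10/(-4) + 22473 = -¼*(-10) + 22473 = 5/2 + 22473 = 44951/2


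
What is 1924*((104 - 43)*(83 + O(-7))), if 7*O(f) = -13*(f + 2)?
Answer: 75817144/7 ≈ 1.0831e+7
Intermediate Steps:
O(f) = -26/7 - 13*f/7 (O(f) = (-13*(f + 2))/7 = (-13*(2 + f))/7 = (-26 - 13*f)/7 = -26/7 - 13*f/7)
1924*((104 - 43)*(83 + O(-7))) = 1924*((104 - 43)*(83 + (-26/7 - 13/7*(-7)))) = 1924*(61*(83 + (-26/7 + 13))) = 1924*(61*(83 + 65/7)) = 1924*(61*(646/7)) = 1924*(39406/7) = 75817144/7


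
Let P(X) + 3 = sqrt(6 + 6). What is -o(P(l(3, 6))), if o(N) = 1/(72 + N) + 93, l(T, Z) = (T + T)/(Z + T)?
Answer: -147242/1583 + 2*sqrt(3)/4749 ≈ -93.014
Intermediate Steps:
l(T, Z) = 2*T/(T + Z) (l(T, Z) = (2*T)/(T + Z) = 2*T/(T + Z))
P(X) = -3 + 2*sqrt(3) (P(X) = -3 + sqrt(6 + 6) = -3 + sqrt(12) = -3 + 2*sqrt(3))
o(N) = 93 + 1/(72 + N)
-o(P(l(3, 6))) = -(6697 + 93*(-3 + 2*sqrt(3)))/(72 + (-3 + 2*sqrt(3))) = -(6697 + (-279 + 186*sqrt(3)))/(69 + 2*sqrt(3)) = -(6418 + 186*sqrt(3))/(69 + 2*sqrt(3))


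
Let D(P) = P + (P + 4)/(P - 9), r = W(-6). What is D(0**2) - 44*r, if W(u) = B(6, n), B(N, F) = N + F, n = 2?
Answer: -3172/9 ≈ -352.44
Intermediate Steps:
B(N, F) = F + N
W(u) = 8 (W(u) = 2 + 6 = 8)
r = 8
D(P) = P + (4 + P)/(-9 + P)
D(0**2) - 44*r = (4 + (0**2)**2 - 8*0**2)/(-9 + 0**2) - 44*8 = (4 + 0**2 - 8*0)/(-9 + 0) - 352 = (4 + 0 + 0)/(-9) - 352 = -1/9*4 - 352 = -4/9 - 352 = -3172/9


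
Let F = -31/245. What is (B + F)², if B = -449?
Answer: 12107921296/60025 ≈ 2.0171e+5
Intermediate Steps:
F = -31/245 (F = -31*1/245 = -31/245 ≈ -0.12653)
(B + F)² = (-449 - 31/245)² = (-110036/245)² = 12107921296/60025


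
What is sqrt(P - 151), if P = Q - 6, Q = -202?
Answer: I*sqrt(359) ≈ 18.947*I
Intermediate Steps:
P = -208 (P = -202 - 6 = -208)
sqrt(P - 151) = sqrt(-208 - 151) = sqrt(-359) = I*sqrt(359)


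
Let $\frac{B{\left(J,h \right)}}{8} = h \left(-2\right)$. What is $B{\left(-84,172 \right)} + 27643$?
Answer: $24891$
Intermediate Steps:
$B{\left(J,h \right)} = - 16 h$ ($B{\left(J,h \right)} = 8 h \left(-2\right) = 8 \left(- 2 h\right) = - 16 h$)
$B{\left(-84,172 \right)} + 27643 = \left(-16\right) 172 + 27643 = -2752 + 27643 = 24891$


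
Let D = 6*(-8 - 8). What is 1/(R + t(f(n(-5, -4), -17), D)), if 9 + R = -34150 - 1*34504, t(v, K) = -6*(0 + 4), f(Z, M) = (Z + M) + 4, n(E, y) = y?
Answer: -1/68687 ≈ -1.4559e-5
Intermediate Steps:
f(Z, M) = 4 + M + Z (f(Z, M) = (M + Z) + 4 = 4 + M + Z)
D = -96 (D = 6*(-16) = -96)
t(v, K) = -24 (t(v, K) = -6*4 = -24)
R = -68663 (R = -9 + (-34150 - 1*34504) = -9 + (-34150 - 34504) = -9 - 68654 = -68663)
1/(R + t(f(n(-5, -4), -17), D)) = 1/(-68663 - 24) = 1/(-68687) = -1/68687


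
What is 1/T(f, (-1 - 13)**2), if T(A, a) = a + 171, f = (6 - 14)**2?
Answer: 1/367 ≈ 0.0027248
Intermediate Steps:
f = 64 (f = (-8)**2 = 64)
T(A, a) = 171 + a
1/T(f, (-1 - 13)**2) = 1/(171 + (-1 - 13)**2) = 1/(171 + (-14)**2) = 1/(171 + 196) = 1/367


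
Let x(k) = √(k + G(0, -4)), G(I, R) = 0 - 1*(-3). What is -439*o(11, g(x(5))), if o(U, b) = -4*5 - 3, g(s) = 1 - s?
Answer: 10097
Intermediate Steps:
G(I, R) = 3 (G(I, R) = 0 + 3 = 3)
x(k) = √(3 + k) (x(k) = √(k + 3) = √(3 + k))
o(U, b) = -23 (o(U, b) = -20 - 3 = -23)
-439*o(11, g(x(5))) = -439*(-23) = 10097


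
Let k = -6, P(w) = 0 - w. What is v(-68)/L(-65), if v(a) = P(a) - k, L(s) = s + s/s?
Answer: -37/32 ≈ -1.1563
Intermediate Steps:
L(s) = 1 + s (L(s) = s + 1 = 1 + s)
P(w) = -w
v(a) = 6 - a (v(a) = -a - 1*(-6) = -a + 6 = 6 - a)
v(-68)/L(-65) = (6 - 1*(-68))/(1 - 65) = (6 + 68)/(-64) = 74*(-1/64) = -37/32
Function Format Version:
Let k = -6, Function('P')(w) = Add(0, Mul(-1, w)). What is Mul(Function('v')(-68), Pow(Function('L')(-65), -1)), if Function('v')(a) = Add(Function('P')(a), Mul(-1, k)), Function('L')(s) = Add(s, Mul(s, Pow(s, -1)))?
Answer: Rational(-37, 32) ≈ -1.1563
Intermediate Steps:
Function('L')(s) = Add(1, s) (Function('L')(s) = Add(s, 1) = Add(1, s))
Function('P')(w) = Mul(-1, w)
Function('v')(a) = Add(6, Mul(-1, a)) (Function('v')(a) = Add(Mul(-1, a), Mul(-1, -6)) = Add(Mul(-1, a), 6) = Add(6, Mul(-1, a)))
Mul(Function('v')(-68), Pow(Function('L')(-65), -1)) = Mul(Add(6, Mul(-1, -68)), Pow(Add(1, -65), -1)) = Mul(Add(6, 68), Pow(-64, -1)) = Mul(74, Rational(-1, 64)) = Rational(-37, 32)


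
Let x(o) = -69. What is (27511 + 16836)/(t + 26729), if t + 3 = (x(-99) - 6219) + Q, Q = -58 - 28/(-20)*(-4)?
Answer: 221735/101872 ≈ 2.1766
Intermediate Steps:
Q = -318/5 (Q = -58 - 28*(-1/20)*(-4) = -58 + (7/5)*(-4) = -58 - 28/5 = -318/5 ≈ -63.600)
t = -31773/5 (t = -3 + ((-69 - 6219) - 318/5) = -3 + (-6288 - 318/5) = -3 - 31758/5 = -31773/5 ≈ -6354.6)
(27511 + 16836)/(t + 26729) = (27511 + 16836)/(-31773/5 + 26729) = 44347/(101872/5) = 44347*(5/101872) = 221735/101872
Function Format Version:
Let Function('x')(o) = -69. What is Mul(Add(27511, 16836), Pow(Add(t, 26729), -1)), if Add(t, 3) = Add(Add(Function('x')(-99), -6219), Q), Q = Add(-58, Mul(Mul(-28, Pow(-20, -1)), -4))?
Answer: Rational(221735, 101872) ≈ 2.1766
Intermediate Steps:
Q = Rational(-318, 5) (Q = Add(-58, Mul(Mul(-28, Rational(-1, 20)), -4)) = Add(-58, Mul(Rational(7, 5), -4)) = Add(-58, Rational(-28, 5)) = Rational(-318, 5) ≈ -63.600)
t = Rational(-31773, 5) (t = Add(-3, Add(Add(-69, -6219), Rational(-318, 5))) = Add(-3, Add(-6288, Rational(-318, 5))) = Add(-3, Rational(-31758, 5)) = Rational(-31773, 5) ≈ -6354.6)
Mul(Add(27511, 16836), Pow(Add(t, 26729), -1)) = Mul(Add(27511, 16836), Pow(Add(Rational(-31773, 5), 26729), -1)) = Mul(44347, Pow(Rational(101872, 5), -1)) = Mul(44347, Rational(5, 101872)) = Rational(221735, 101872)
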